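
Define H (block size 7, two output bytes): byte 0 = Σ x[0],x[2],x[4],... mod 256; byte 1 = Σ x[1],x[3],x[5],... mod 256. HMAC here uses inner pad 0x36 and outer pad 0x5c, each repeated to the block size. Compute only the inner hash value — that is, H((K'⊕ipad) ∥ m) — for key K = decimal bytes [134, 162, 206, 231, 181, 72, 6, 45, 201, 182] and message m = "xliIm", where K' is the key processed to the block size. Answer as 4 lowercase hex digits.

Key decimal bytes [134, 162, 206, 231, 181, 72, 6, 45, 201, 182] = 86 a2 ce e7 b5 48 06 2d c9 b6 is 10 bytes > B = 7, so hash it first: H(key) = d8 b4, then zero-pad to 7 bytes: K' = d8 b4 00 00 00 00 00.
K' ⊕ ipad = ee 82 36 36 36 36 36.
Inner input = ee 82 36 36 36 36 36 ∥ 78 6c 69 49 6d.
Inner hash: even-index sum = 581 mod 256 = 69; odd-index sum = 572 mod 256 = 60 → 45 3c.

453c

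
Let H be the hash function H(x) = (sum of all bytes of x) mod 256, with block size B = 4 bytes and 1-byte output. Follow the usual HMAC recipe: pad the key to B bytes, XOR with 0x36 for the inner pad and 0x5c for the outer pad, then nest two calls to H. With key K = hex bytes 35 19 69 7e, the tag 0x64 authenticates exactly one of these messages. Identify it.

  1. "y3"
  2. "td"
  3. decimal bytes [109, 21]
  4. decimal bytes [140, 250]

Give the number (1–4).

4

Key hex bytes 35 19 69 7e is exactly B = 4 bytes: K' = 35 19 69 7e.
K' ⊕ ipad = 03 2f 5f 48; K' ⊕ opad = 69 45 35 22.
m1: inner = H(03 2f 5f 48 79 33) = 85; tag = H(69 45 35 22 85) = 8a
m2: inner = H(03 2f 5f 48 74 64) = b1; tag = H(69 45 35 22 b1) = b6
m3: inner = H(03 2f 5f 48 6d 15) = 5b; tag = H(69 45 35 22 5b) = 60
m4: inner = H(03 2f 5f 48 8c fa) = 5f; tag = H(69 45 35 22 5f) = 64 ← matches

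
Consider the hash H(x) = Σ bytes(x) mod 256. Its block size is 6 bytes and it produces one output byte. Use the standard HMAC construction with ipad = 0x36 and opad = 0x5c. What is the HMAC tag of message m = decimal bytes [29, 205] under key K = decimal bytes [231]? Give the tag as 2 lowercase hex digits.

Key decimal bytes [231] = e7 is 1 byte ≤ B = 6; zero-pad to 6 bytes: K' = e7 00 00 00 00 00.
K' ⊕ ipad = d1 36 36 36 36 36.  K' ⊕ opad = bb 5c 5c 5c 5c 5c.
Inner input = (K'⊕ipad) ∥ m = d1 36 36 36 36 36 ∥ 1d cd.
Inner hash: sum = 209+54+54+54+54+54+29+205 = 713; mod 256 = 201 → c9.
Outer input = (K'⊕opad) ∥ inner = bb 5c 5c 5c 5c 5c ∥ c9.
Outer hash (tag): sum = 187+92+92+92+92+92+201 = 848; mod 256 = 80 → 50.

50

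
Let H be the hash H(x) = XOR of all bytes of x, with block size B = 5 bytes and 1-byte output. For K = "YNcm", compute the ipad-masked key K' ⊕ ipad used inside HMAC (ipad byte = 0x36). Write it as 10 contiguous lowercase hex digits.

Key "YNcm" = 59 4e 63 6d is 4 bytes ≤ B = 5; zero-pad to 5 bytes: K' = 59 4e 63 6d 00.
XOR each byte with 0x36: 59⊕36=6f, 4e⊕36=78, 63⊕36=55, 6d⊕36=5b, 00⊕36=36.

6f78555b36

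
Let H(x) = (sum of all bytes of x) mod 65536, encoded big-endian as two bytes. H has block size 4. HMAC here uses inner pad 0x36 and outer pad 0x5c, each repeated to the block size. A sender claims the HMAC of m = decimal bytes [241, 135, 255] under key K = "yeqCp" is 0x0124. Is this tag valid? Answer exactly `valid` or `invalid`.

Key "yeqCp" = 79 65 71 43 70 is 5 bytes > B = 4, so hash it first: H(key) = 02 02, then zero-pad to 4 bytes: K' = 02 02 00 00.
K' ⊕ ipad = 34 34 36 36; K' ⊕ opad = 5e 5e 5c 5c.
Inner hash: sum = 52+52+54+54+241+135+255 = 843 → 03 4b.
Outer hash (recomputed tag): sum = 94+94+92+92+3+75 = 450 → 01 c2.
Recomputed tag = 01c2; claimed = 0124 → mismatch.

invalid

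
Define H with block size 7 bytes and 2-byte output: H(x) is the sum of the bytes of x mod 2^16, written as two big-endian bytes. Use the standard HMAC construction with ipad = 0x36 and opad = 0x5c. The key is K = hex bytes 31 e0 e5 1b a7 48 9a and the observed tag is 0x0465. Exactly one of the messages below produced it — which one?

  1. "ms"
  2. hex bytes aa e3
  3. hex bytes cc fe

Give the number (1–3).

3

Key hex bytes 31 e0 e5 1b a7 48 9a is exactly B = 7 bytes: K' = 31 e0 e5 1b a7 48 9a.
K' ⊕ ipad = 07 d6 d3 2d 91 7e ac; K' ⊕ opad = 6d bc b9 47 fb 14 c6.
m1: inner = H(07 d6 d3 2d 91 7e ac 6d 73) = 04 78; tag = H(6d bc b9 47 fb 14 c6 04 78) = 047a
m2: inner = H(07 d6 d3 2d 91 7e ac aa e3) = 05 25; tag = H(6d bc b9 47 fb 14 c6 05 25) = 0428
m3: inner = H(07 d6 d3 2d 91 7e ac cc fe) = 05 62; tag = H(6d bc b9 47 fb 14 c6 05 62) = 0465 ← matches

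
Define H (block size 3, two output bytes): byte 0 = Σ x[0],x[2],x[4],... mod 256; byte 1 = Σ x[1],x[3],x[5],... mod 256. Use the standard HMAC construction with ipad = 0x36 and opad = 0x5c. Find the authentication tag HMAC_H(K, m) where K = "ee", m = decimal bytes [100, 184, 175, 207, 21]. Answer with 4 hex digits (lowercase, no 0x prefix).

1049

Key "ee" = 65 65 is 2 bytes ≤ B = 3; zero-pad to 3 bytes: K' = 65 65 00.
K' ⊕ ipad = 53 53 36.  K' ⊕ opad = 39 39 5c.
Inner input = (K'⊕ipad) ∥ m = 53 53 36 ∥ 64 b8 af cf 15.
Inner hash: even-index sum = 528 mod 256 = 16; odd-index sum = 379 mod 256 = 123 → 10 7b.
Outer input = (K'⊕opad) ∥ inner = 39 39 5c ∥ 10 7b.
Outer hash (tag): even-index sum = 272 mod 256 = 16; odd-index sum = 73 mod 256 = 73 → 10 49.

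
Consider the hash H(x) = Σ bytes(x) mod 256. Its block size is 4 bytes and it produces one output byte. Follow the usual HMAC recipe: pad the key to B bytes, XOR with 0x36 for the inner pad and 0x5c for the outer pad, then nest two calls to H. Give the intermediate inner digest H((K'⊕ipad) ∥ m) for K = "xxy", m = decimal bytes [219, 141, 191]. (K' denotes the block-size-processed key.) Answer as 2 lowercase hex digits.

Key "xxy" = 78 78 79 is 3 bytes ≤ B = 4; zero-pad to 4 bytes: K' = 78 78 79 00.
K' ⊕ ipad = 4e 4e 4f 36.
Inner input = 4e 4e 4f 36 ∥ db 8d bf.
Inner hash: sum = 78+78+79+54+219+141+191 = 840; mod 256 = 72 → 48.

48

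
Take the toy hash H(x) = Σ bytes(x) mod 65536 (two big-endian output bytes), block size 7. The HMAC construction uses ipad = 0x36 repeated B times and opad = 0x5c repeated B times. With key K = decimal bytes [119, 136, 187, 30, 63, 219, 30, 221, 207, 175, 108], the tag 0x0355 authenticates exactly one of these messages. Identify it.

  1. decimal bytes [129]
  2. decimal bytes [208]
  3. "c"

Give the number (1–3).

Key decimal bytes [119, 136, 187, 30, 63, 219, 30, 221, 207, 175, 108] = 77 88 bb 1e 3f db 1e dd cf af 6c is 11 bytes > B = 7, so hash it first: H(key) = 05 d7, then zero-pad to 7 bytes: K' = 05 d7 00 00 00 00 00.
K' ⊕ ipad = 33 e1 36 36 36 36 36; K' ⊕ opad = 59 8b 5c 5c 5c 5c 5c.
m1: inner = H(33 e1 36 36 36 36 36 81) = 02 a3; tag = H(59 8b 5c 5c 5c 5c 5c 02 a3) = 0355 ← matches
m2: inner = H(33 e1 36 36 36 36 36 d0) = 02 f2; tag = H(59 8b 5c 5c 5c 5c 5c 02 f2) = 03a4
m3: inner = H(33 e1 36 36 36 36 36 63) = 02 85; tag = H(59 8b 5c 5c 5c 5c 5c 02 85) = 0337

1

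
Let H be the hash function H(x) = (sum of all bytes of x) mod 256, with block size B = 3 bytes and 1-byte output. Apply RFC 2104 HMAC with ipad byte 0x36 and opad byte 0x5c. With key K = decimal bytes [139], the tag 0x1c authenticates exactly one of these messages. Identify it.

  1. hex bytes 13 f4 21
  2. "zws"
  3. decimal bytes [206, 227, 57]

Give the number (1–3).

2

Key decimal bytes [139] = 8b is 1 byte ≤ B = 3; zero-pad to 3 bytes: K' = 8b 00 00.
K' ⊕ ipad = bd 36 36; K' ⊕ opad = d7 5c 5c.
m1: inner = H(bd 36 36 13 f4 21) = 51; tag = H(d7 5c 5c 51) = e0
m2: inner = H(bd 36 36 7a 77 73) = 8d; tag = H(d7 5c 5c 8d) = 1c ← matches
m3: inner = H(bd 36 36 ce e3 39) = 13; tag = H(d7 5c 5c 13) = a2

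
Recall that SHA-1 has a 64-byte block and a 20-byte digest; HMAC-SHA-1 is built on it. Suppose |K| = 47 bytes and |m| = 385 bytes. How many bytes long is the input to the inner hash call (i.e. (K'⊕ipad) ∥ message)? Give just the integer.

Key is 47 ≤ 64 bytes, zero-padded: |K'| = 64.
Inner input = (K'⊕ipad) ∥ m → 64 + 385 = 449 bytes.

449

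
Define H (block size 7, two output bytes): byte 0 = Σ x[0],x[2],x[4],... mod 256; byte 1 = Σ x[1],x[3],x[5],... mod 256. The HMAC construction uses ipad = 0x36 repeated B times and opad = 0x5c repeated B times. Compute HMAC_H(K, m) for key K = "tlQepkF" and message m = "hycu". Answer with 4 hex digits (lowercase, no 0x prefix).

Key "tlQepkF" = 74 6c 51 65 70 6b 46 is exactly B = 7 bytes: K' = 74 6c 51 65 70 6b 46.
K' ⊕ ipad = 42 5a 67 53 46 5d 70.  K' ⊕ opad = 28 30 0d 39 2c 37 1a.
Inner input = (K'⊕ipad) ∥ m = 42 5a 67 53 46 5d 70 ∥ 68 79 63 75.
Inner hash: even-index sum = 589 mod 256 = 77; odd-index sum = 469 mod 256 = 213 → 4d d5.
Outer input = (K'⊕opad) ∥ inner = 28 30 0d 39 2c 37 1a ∥ 4d d5.
Outer hash (tag): even-index sum = 336 mod 256 = 80; odd-index sum = 237 mod 256 = 237 → 50 ed.

50ed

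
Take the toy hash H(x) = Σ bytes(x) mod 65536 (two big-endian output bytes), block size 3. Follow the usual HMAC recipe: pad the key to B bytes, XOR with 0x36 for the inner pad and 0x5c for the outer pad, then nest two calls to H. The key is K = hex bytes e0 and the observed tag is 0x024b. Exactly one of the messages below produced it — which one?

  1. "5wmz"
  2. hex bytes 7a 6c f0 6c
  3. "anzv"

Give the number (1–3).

Key hex bytes e0 is 1 byte ≤ B = 3; zero-pad to 3 bytes: K' = e0 00 00.
K' ⊕ ipad = d6 36 36; K' ⊕ opad = bc 5c 5c.
m1: inner = H(d6 36 36 35 77 6d 7a) = 02 d5; tag = H(bc 5c 5c 02 d5) = 024b ← matches
m2: inner = H(d6 36 36 7a 6c f0 6c) = 03 84; tag = H(bc 5c 5c 03 84) = 01fb
m3: inner = H(d6 36 36 61 6e 7a 76) = 03 01; tag = H(bc 5c 5c 03 01) = 0178

1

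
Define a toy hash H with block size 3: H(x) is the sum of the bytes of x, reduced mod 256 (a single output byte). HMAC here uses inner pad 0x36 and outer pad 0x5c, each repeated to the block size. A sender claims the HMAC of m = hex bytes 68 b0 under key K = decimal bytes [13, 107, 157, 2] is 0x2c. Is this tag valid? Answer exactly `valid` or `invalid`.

invalid

Key decimal bytes [13, 107, 157, 2] = 0d 6b 9d 02 is 4 bytes > B = 3, so hash it first: H(key) = 17, then zero-pad to 3 bytes: K' = 17 00 00.
K' ⊕ ipad = 21 36 36; K' ⊕ opad = 4b 5c 5c.
Inner hash: sum = 33+54+54+104+176 = 421; mod 256 = 165 → a5.
Outer hash (recomputed tag): sum = 75+92+92+165 = 424; mod 256 = 168 → a8.
Recomputed tag = a8; claimed = 2c → mismatch.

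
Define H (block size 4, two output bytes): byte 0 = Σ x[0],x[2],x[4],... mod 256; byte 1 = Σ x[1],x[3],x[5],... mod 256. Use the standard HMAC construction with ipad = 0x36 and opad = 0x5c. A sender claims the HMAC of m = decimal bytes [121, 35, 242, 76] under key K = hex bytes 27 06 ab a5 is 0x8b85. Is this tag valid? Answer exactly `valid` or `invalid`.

valid

Key hex bytes 27 06 ab a5 is exactly B = 4 bytes: K' = 27 06 ab a5.
K' ⊕ ipad = 11 30 9d 93; K' ⊕ opad = 7b 5a f7 f9.
Inner hash: even-index sum = 537 mod 256 = 25; odd-index sum = 306 mod 256 = 50 → 19 32.
Outer hash (recomputed tag): even-index sum = 395 mod 256 = 139; odd-index sum = 389 mod 256 = 133 → 8b 85.
Recomputed tag = 8b85; claimed = 8b85 → match.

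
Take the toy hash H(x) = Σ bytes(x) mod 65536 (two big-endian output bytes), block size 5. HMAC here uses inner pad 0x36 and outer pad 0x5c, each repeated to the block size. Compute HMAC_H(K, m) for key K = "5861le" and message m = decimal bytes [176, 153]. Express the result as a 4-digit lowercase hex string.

0321

Key "5861le" = 35 38 36 31 6c 65 is 6 bytes > B = 5, so hash it first: H(key) = 01 a5, then zero-pad to 5 bytes: K' = 01 a5 00 00 00.
K' ⊕ ipad = 37 93 36 36 36.  K' ⊕ opad = 5d f9 5c 5c 5c.
Inner input = (K'⊕ipad) ∥ m = 37 93 36 36 36 ∥ b0 99.
Inner hash: sum = 55+147+54+54+54+176+153 = 693 → 02 b5.
Outer input = (K'⊕opad) ∥ inner = 5d f9 5c 5c 5c ∥ 02 b5.
Outer hash (tag): sum = 93+249+92+92+92+2+181 = 801 → 03 21.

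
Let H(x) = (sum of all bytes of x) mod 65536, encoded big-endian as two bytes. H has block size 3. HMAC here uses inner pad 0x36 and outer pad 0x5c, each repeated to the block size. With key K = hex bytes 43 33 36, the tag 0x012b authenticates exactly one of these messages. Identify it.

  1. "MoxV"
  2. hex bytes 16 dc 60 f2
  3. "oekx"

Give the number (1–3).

Key hex bytes 43 33 36 is exactly B = 3 bytes: K' = 43 33 36.
K' ⊕ ipad = 75 05 00; K' ⊕ opad = 1f 6f 6a.
m1: inner = H(75 05 00 4d 6f 78 56) = 02 04; tag = H(1f 6f 6a 02 04) = 00fe
m2: inner = H(75 05 00 16 dc 60 f2) = 02 be; tag = H(1f 6f 6a 02 be) = 01b8
m3: inner = H(75 05 00 6f 65 6b 78) = 02 31; tag = H(1f 6f 6a 02 31) = 012b ← matches

3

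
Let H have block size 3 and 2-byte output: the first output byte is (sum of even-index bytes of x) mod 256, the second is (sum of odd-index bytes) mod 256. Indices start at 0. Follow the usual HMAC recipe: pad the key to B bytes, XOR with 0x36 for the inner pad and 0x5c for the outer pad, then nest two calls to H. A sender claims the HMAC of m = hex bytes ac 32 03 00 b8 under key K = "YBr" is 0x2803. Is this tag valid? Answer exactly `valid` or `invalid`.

invalid

Key "YBr" = 59 42 72 is exactly B = 3 bytes: K' = 59 42 72.
K' ⊕ ipad = 6f 74 44; K' ⊕ opad = 05 1e 2e.
Inner hash: even-index sum = 229 mod 256 = 229; odd-index sum = 475 mod 256 = 219 → e5 db.
Outer hash (recomputed tag): even-index sum = 270 mod 256 = 14; odd-index sum = 259 mod 256 = 3 → 0e 03.
Recomputed tag = 0e03; claimed = 2803 → mismatch.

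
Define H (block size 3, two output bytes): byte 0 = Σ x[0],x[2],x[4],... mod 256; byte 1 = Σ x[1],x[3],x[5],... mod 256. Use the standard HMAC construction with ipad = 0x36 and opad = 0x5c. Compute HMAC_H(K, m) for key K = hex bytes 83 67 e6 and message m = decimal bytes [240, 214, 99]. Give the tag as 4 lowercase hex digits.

3d96

Key hex bytes 83 67 e6 is exactly B = 3 bytes: K' = 83 67 e6.
K' ⊕ ipad = b5 51 d0.  K' ⊕ opad = df 3b ba.
Inner input = (K'⊕ipad) ∥ m = b5 51 d0 ∥ f0 d6 63.
Inner hash: even-index sum = 603 mod 256 = 91; odd-index sum = 420 mod 256 = 164 → 5b a4.
Outer input = (K'⊕opad) ∥ inner = df 3b ba ∥ 5b a4.
Outer hash (tag): even-index sum = 573 mod 256 = 61; odd-index sum = 150 mod 256 = 150 → 3d 96.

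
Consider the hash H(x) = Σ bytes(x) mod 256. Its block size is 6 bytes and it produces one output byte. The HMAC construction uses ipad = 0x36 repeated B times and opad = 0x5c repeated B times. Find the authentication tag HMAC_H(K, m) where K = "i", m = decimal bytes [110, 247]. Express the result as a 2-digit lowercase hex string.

Key "i" = 69 is 1 byte ≤ B = 6; zero-pad to 6 bytes: K' = 69 00 00 00 00 00.
K' ⊕ ipad = 5f 36 36 36 36 36.  K' ⊕ opad = 35 5c 5c 5c 5c 5c.
Inner input = (K'⊕ipad) ∥ m = 5f 36 36 36 36 36 ∥ 6e f7.
Inner hash: sum = 95+54+54+54+54+54+110+247 = 722; mod 256 = 210 → d2.
Outer input = (K'⊕opad) ∥ inner = 35 5c 5c 5c 5c 5c ∥ d2.
Outer hash (tag): sum = 53+92+92+92+92+92+210 = 723; mod 256 = 211 → d3.

d3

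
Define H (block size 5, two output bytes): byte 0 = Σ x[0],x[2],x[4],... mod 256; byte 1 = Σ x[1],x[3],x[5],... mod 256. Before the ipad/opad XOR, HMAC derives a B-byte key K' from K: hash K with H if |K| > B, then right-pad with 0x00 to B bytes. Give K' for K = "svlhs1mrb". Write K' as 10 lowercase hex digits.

2181000000

|K| = 9 > B = 5, so first hash the key.
H(K): even-index sum = 545 mod 256 = 33; odd-index sum = 385 mod 256 = 129 → 21 81.
Zero-pad H(K) = 21 81 to 5 bytes: K' = 21 81 00 00 00.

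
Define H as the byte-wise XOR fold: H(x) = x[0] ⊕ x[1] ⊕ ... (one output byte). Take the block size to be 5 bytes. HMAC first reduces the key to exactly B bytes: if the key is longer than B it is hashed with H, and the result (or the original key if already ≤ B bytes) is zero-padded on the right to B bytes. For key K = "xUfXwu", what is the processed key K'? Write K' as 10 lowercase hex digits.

|K| = 6 > B = 5, so first hash the key.
H(K): XOR 78⊕55⊕66⊕58⊕77⊕75 = 11.
Zero-pad H(K) = 11 to 5 bytes: K' = 11 00 00 00 00.

1100000000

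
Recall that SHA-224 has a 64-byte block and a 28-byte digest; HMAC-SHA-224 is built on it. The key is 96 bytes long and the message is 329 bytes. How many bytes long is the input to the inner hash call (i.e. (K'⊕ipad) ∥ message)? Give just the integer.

393

Key is 96 > 64 bytes, so it is hashed to 28 bytes then zero-padded to 64: |K'| = 64.
Inner input = (K'⊕ipad) ∥ m → 64 + 329 = 393 bytes.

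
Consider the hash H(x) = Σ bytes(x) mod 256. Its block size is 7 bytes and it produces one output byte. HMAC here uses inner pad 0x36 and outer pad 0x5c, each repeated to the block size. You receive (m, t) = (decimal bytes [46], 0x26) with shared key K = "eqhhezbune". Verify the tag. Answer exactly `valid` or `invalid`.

valid

Key "eqhhezbune" = 65 71 68 68 65 7a 62 75 6e 65 is 10 bytes > B = 7, so hash it first: H(key) = 2f, then zero-pad to 7 bytes: K' = 2f 00 00 00 00 00 00.
K' ⊕ ipad = 19 36 36 36 36 36 36; K' ⊕ opad = 73 5c 5c 5c 5c 5c 5c.
Inner hash: sum = 25+54+54+54+54+54+54+46 = 395; mod 256 = 139 → 8b.
Outer hash (recomputed tag): sum = 115+92+92+92+92+92+92+139 = 806; mod 256 = 38 → 26.
Recomputed tag = 26; claimed = 26 → match.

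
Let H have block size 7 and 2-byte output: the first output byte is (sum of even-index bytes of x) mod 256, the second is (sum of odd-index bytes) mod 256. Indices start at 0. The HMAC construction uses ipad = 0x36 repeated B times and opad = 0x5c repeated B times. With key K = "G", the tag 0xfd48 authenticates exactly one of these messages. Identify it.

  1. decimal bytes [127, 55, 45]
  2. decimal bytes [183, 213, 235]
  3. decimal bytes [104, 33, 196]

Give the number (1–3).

3

Key "G" = 47 is 1 byte ≤ B = 7; zero-pad to 7 bytes: K' = 47 00 00 00 00 00 00.
K' ⊕ ipad = 71 36 36 36 36 36 36; K' ⊕ opad = 1b 5c 5c 5c 5c 5c 5c.
m1: inner = H(71 36 36 36 36 36 36 7f 37 2d) = 4a 4e; tag = H(1b 5c 5c 5c 5c 5c 5c 4a 4e) = 7d5e
m2: inner = H(71 36 36 36 36 36 36 b7 d5 eb) = e8 44; tag = H(1b 5c 5c 5c 5c 5c 5c e8 44) = 73fc
m3: inner = H(71 36 36 36 36 36 36 68 21 c4) = 34 ce; tag = H(1b 5c 5c 5c 5c 5c 5c 34 ce) = fd48 ← matches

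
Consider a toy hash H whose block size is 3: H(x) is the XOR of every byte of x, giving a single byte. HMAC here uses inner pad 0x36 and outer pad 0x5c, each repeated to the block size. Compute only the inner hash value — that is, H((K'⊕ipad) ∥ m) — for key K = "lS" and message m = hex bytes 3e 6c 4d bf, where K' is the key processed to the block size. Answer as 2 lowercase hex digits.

Key "lS" = 6c 53 is 2 bytes ≤ B = 3; zero-pad to 3 bytes: K' = 6c 53 00.
K' ⊕ ipad = 5a 65 36.
Inner input = 5a 65 36 ∥ 3e 6c 4d bf.
Inner hash: XOR 5a⊕65⊕36⊕3e⊕6c⊕4d⊕bf = a9.

a9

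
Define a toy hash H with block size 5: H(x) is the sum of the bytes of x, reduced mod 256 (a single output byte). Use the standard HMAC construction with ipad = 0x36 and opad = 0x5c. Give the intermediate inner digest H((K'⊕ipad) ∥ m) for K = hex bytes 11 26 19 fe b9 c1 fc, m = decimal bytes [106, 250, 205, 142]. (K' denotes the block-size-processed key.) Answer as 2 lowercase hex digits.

Key hex bytes 11 26 19 fe b9 c1 fc is 7 bytes > B = 5, so hash it first: H(key) = c4, then zero-pad to 5 bytes: K' = c4 00 00 00 00.
K' ⊕ ipad = f2 36 36 36 36.
Inner input = f2 36 36 36 36 ∥ 6a fa cd 8e.
Inner hash: sum = 242+54+54+54+54+106+250+205+142 = 1161; mod 256 = 137 → 89.

89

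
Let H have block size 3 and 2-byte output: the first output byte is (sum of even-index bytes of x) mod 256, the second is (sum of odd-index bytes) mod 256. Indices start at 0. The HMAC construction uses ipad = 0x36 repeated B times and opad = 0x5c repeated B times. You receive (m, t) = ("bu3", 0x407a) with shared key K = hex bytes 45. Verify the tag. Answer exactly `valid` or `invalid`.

valid

Key hex bytes 45 is 1 byte ≤ B = 3; zero-pad to 3 bytes: K' = 45 00 00.
K' ⊕ ipad = 73 36 36; K' ⊕ opad = 19 5c 5c.
Inner hash: even-index sum = 286 mod 256 = 30; odd-index sum = 203 mod 256 = 203 → 1e cb.
Outer hash (recomputed tag): even-index sum = 320 mod 256 = 64; odd-index sum = 122 mod 256 = 122 → 40 7a.
Recomputed tag = 407a; claimed = 407a → match.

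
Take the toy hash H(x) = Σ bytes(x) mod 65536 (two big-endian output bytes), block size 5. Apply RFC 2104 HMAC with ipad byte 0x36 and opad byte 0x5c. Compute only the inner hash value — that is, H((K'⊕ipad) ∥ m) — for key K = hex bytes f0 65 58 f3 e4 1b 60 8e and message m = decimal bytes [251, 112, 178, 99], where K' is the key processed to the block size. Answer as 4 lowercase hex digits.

040f

Key hex bytes f0 65 58 f3 e4 1b 60 8e is 8 bytes > B = 5, so hash it first: H(key) = 04 8d, then zero-pad to 5 bytes: K' = 04 8d 00 00 00.
K' ⊕ ipad = 32 bb 36 36 36.
Inner input = 32 bb 36 36 36 ∥ fb 70 b2 63.
Inner hash: sum = 50+187+54+54+54+251+112+178+99 = 1039 → 04 0f.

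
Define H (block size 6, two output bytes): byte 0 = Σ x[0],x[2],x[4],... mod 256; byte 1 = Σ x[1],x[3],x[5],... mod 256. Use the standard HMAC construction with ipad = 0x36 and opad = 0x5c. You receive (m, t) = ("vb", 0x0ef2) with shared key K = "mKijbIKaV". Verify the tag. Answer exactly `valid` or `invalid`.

valid

Key "mKijbIKaV" = 6d 4b 69 6a 62 49 4b 61 56 is 9 bytes > B = 6, so hash it first: H(key) = d9 5f, then zero-pad to 6 bytes: K' = d9 5f 00 00 00 00.
K' ⊕ ipad = ef 69 36 36 36 36; K' ⊕ opad = 85 03 5c 5c 5c 5c.
Inner hash: even-index sum = 465 mod 256 = 209; odd-index sum = 311 mod 256 = 55 → d1 37.
Outer hash (recomputed tag): even-index sum = 526 mod 256 = 14; odd-index sum = 242 mod 256 = 242 → 0e f2.
Recomputed tag = 0ef2; claimed = 0ef2 → match.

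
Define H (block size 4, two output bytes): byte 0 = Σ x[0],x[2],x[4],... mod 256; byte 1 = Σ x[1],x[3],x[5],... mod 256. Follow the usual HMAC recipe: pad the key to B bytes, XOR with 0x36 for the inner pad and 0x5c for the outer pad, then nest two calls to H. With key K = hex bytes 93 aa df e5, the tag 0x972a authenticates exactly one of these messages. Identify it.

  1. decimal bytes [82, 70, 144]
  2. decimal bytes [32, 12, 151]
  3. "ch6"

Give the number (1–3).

2

Key hex bytes 93 aa df e5 is exactly B = 4 bytes: K' = 93 aa df e5.
K' ⊕ ipad = a5 9c e9 d3; K' ⊕ opad = cf f6 83 b9.
m1: inner = H(a5 9c e9 d3 52 46 90) = 70 b5; tag = H(cf f6 83 b9 70 b5) = c264
m2: inner = H(a5 9c e9 d3 20 0c 97) = 45 7b; tag = H(cf f6 83 b9 45 7b) = 972a ← matches
m3: inner = H(a5 9c e9 d3 63 68 36) = 27 d7; tag = H(cf f6 83 b9 27 d7) = 7986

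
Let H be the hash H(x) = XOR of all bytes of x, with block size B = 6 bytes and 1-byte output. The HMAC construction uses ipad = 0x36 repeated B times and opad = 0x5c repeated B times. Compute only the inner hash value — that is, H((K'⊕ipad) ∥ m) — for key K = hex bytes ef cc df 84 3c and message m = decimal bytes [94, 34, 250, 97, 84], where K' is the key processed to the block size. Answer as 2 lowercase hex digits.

Key hex bytes ef cc df 84 3c is 5 bytes ≤ B = 6; zero-pad to 6 bytes: K' = ef cc df 84 3c 00.
K' ⊕ ipad = d9 fa e9 b2 0a 36.
Inner input = d9 fa e9 b2 0a 36 ∥ 5e 22 fa 61 54.
Inner hash: XOR d9⊕fa⊕e9⊕b2⊕0a⊕36⊕5e⊕22⊕fa⊕61⊕54 = f7.

f7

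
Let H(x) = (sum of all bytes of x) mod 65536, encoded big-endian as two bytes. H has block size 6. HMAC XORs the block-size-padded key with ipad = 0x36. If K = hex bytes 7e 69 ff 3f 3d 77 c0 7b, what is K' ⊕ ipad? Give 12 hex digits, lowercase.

322236363636

Key hex bytes 7e 69 ff 3f 3d 77 c0 7b is 8 bytes > B = 6, so hash it first: H(key) = 04 14, then zero-pad to 6 bytes: K' = 04 14 00 00 00 00.
XOR each byte with 0x36: 04⊕36=32, 14⊕36=22, 00⊕36=36, 00⊕36=36, 00⊕36=36, 00⊕36=36.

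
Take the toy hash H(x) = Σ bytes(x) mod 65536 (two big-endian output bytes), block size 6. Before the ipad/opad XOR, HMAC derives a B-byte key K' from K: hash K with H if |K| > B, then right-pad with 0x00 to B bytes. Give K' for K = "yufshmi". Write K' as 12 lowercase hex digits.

030500000000

|K| = 7 > B = 6, so first hash the key.
H(K): sum = 121+117+102+115+104+109+105 = 773 → 03 05.
Zero-pad H(K) = 03 05 to 6 bytes: K' = 03 05 00 00 00 00.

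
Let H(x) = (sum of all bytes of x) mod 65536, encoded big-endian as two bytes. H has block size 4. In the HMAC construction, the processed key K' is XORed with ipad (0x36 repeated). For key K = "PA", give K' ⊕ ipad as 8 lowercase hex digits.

66773636

Key "PA" = 50 41 is 2 bytes ≤ B = 4; zero-pad to 4 bytes: K' = 50 41 00 00.
XOR each byte with 0x36: 50⊕36=66, 41⊕36=77, 00⊕36=36, 00⊕36=36.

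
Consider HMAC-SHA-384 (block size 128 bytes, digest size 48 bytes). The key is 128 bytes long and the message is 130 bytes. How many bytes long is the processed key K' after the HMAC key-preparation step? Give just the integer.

128

Key is 128 ≤ 128 bytes, zero-padded: |K'| = 128.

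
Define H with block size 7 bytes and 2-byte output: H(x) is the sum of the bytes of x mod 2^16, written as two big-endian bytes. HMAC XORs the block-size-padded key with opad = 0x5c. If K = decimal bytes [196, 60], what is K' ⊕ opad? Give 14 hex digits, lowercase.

Key decimal bytes [196, 60] = c4 3c is 2 bytes ≤ B = 7; zero-pad to 7 bytes: K' = c4 3c 00 00 00 00 00.
XOR each byte with 0x5c: c4⊕5c=98, 3c⊕5c=60, 00⊕5c=5c, 00⊕5c=5c, 00⊕5c=5c, 00⊕5c=5c, 00⊕5c=5c.

98605c5c5c5c5c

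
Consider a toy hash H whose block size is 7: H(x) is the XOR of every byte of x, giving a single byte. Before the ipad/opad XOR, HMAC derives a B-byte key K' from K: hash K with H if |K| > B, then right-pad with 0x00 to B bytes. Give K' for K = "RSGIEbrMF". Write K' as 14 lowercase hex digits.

|K| = 9 > B = 7, so first hash the key.
H(K): XOR 52⊕53⊕47⊕49⊕45⊕62⊕72⊕4d⊕46 = 51.
Zero-pad H(K) = 51 to 7 bytes: K' = 51 00 00 00 00 00 00.

51000000000000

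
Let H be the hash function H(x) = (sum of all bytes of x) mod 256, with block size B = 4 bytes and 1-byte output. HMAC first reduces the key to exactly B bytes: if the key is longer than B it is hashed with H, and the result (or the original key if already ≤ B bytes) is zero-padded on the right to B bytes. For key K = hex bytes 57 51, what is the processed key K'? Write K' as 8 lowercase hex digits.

57510000

Key hex bytes 57 51 is 2 bytes ≤ B = 4; zero-pad to 4 bytes: K' = 57 51 00 00.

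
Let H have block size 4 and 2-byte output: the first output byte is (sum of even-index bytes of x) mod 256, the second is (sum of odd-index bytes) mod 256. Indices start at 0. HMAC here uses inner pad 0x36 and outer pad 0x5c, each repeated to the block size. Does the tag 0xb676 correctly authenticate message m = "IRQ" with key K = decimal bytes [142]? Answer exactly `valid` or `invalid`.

Key decimal bytes [142] = 8e is 1 byte ≤ B = 4; zero-pad to 4 bytes: K' = 8e 00 00 00.
K' ⊕ ipad = b8 36 36 36; K' ⊕ opad = d2 5c 5c 5c.
Inner hash: even-index sum = 392 mod 256 = 136; odd-index sum = 190 mod 256 = 190 → 88 be.
Outer hash (recomputed tag): even-index sum = 438 mod 256 = 182; odd-index sum = 374 mod 256 = 118 → b6 76.
Recomputed tag = b676; claimed = b676 → match.

valid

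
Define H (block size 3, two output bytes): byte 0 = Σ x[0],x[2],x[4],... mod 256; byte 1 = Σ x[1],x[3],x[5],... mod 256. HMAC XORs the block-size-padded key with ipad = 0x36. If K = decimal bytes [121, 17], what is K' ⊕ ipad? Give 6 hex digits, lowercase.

Key decimal bytes [121, 17] = 79 11 is 2 bytes ≤ B = 3; zero-pad to 3 bytes: K' = 79 11 00.
XOR each byte with 0x36: 79⊕36=4f, 11⊕36=27, 00⊕36=36.

4f2736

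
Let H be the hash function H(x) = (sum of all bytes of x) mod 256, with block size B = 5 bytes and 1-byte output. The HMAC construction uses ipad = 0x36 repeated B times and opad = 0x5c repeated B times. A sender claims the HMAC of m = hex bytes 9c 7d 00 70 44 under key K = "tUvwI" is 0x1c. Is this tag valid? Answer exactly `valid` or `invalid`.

invalid

Key "tUvwI" = 74 55 76 77 49 is exactly B = 5 bytes: K' = 74 55 76 77 49.
K' ⊕ ipad = 42 63 40 41 7f; K' ⊕ opad = 28 09 2a 2b 15.
Inner hash: sum = 66+99+64+65+127+156+125+0+112+68 = 882; mod 256 = 114 → 72.
Outer hash (recomputed tag): sum = 40+9+42+43+21+114 = 269; mod 256 = 13 → 0d.
Recomputed tag = 0d; claimed = 1c → mismatch.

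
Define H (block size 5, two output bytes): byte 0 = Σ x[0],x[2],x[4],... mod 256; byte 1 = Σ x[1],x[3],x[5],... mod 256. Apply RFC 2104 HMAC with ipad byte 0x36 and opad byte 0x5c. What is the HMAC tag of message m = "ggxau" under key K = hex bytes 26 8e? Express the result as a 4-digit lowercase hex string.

7472

Key hex bytes 26 8e is 2 bytes ≤ B = 5; zero-pad to 5 bytes: K' = 26 8e 00 00 00.
K' ⊕ ipad = 10 b8 36 36 36.  K' ⊕ opad = 7a d2 5c 5c 5c.
Inner input = (K'⊕ipad) ∥ m = 10 b8 36 36 36 ∥ 67 67 78 61 75.
Inner hash: even-index sum = 324 mod 256 = 68; odd-index sum = 578 mod 256 = 66 → 44 42.
Outer input = (K'⊕opad) ∥ inner = 7a d2 5c 5c 5c ∥ 44 42.
Outer hash (tag): even-index sum = 372 mod 256 = 116; odd-index sum = 370 mod 256 = 114 → 74 72.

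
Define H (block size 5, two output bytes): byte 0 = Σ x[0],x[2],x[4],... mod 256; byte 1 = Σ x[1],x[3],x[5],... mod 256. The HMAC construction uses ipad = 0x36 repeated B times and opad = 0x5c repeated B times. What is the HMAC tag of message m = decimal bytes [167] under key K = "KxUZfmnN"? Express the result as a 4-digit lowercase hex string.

Key "KxUZfmnN" = 4b 78 55 5a 66 6d 6e 4e is 8 bytes > B = 5, so hash it first: H(key) = 74 8d, then zero-pad to 5 bytes: K' = 74 8d 00 00 00.
K' ⊕ ipad = 42 bb 36 36 36.  K' ⊕ opad = 28 d1 5c 5c 5c.
Inner input = (K'⊕ipad) ∥ m = 42 bb 36 36 36 ∥ a7.
Inner hash: even-index sum = 174 mod 256 = 174; odd-index sum = 408 mod 256 = 152 → ae 98.
Outer input = (K'⊕opad) ∥ inner = 28 d1 5c 5c 5c ∥ ae 98.
Outer hash (tag): even-index sum = 376 mod 256 = 120; odd-index sum = 475 mod 256 = 219 → 78 db.

78db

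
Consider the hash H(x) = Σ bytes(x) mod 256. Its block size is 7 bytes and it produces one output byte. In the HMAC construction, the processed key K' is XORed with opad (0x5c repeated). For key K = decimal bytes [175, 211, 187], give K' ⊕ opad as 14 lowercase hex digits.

f38fe75c5c5c5c

Key decimal bytes [175, 211, 187] = af d3 bb is 3 bytes ≤ B = 7; zero-pad to 7 bytes: K' = af d3 bb 00 00 00 00.
XOR each byte with 0x5c: af⊕5c=f3, d3⊕5c=8f, bb⊕5c=e7, 00⊕5c=5c, 00⊕5c=5c, 00⊕5c=5c, 00⊕5c=5c.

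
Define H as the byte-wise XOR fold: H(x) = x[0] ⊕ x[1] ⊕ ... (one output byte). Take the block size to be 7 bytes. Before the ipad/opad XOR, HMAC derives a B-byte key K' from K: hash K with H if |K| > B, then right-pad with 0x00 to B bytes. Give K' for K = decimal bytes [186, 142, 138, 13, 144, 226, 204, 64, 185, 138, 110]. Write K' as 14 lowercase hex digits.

|K| = 11 > B = 7, so first hash the key.
H(K): XOR ba⊕8e⊕8a⊕0d⊕90⊕e2⊕cc⊕40⊕b9⊕8a⊕6e = 10.
Zero-pad H(K) = 10 to 7 bytes: K' = 10 00 00 00 00 00 00.

10000000000000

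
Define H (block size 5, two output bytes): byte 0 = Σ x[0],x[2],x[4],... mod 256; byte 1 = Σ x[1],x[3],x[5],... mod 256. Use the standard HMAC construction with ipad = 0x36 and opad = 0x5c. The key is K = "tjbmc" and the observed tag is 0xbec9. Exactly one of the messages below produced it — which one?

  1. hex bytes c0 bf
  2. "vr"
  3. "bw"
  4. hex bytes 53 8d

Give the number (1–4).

3

Key "tjbmc" = 74 6a 62 6d 63 is exactly B = 5 bytes: K' = 74 6a 62 6d 63.
K' ⊕ ipad = 42 5c 54 5b 55; K' ⊕ opad = 28 36 3e 31 3f.
m1: inner = H(42 5c 54 5b 55 c0 bf) = aa 77; tag = H(28 36 3e 31 3f aa 77) = 1c11
m2: inner = H(42 5c 54 5b 55 76 72) = 5d 2d; tag = H(28 36 3e 31 3f 5d 2d) = d2c4
m3: inner = H(42 5c 54 5b 55 62 77) = 62 19; tag = H(28 36 3e 31 3f 62 19) = bec9 ← matches
m4: inner = H(42 5c 54 5b 55 53 8d) = 78 0a; tag = H(28 36 3e 31 3f 78 0a) = afdf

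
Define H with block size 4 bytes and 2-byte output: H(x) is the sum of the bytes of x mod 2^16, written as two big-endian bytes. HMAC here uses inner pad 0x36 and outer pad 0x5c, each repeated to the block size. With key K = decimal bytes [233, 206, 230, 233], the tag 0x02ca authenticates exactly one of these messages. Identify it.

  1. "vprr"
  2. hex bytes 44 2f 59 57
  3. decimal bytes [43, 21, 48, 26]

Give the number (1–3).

3

Key decimal bytes [233, 206, 230, 233] = e9 ce e6 e9 is exactly B = 4 bytes: K' = e9 ce e6 e9.
K' ⊕ ipad = df f8 d0 df; K' ⊕ opad = b5 92 ba b5.
m1: inner = H(df f8 d0 df 76 70 72 72) = 05 50; tag = H(b5 92 ba b5 05 50) = 030b
m2: inner = H(df f8 d0 df 44 2f 59 57) = 04 a9; tag = H(b5 92 ba b5 04 a9) = 0363
m3: inner = H(df f8 d0 df 2b 15 30 1a) = 04 10; tag = H(b5 92 ba b5 04 10) = 02ca ← matches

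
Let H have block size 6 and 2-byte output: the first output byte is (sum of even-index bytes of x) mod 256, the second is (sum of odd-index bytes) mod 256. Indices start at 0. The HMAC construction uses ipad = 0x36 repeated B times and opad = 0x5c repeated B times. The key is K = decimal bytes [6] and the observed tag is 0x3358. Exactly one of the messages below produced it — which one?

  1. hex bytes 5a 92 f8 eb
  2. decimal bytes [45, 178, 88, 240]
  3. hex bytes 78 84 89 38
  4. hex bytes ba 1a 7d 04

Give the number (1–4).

2

Key decimal bytes [6] = 06 is 1 byte ≤ B = 6; zero-pad to 6 bytes: K' = 06 00 00 00 00 00.
K' ⊕ ipad = 30 36 36 36 36 36; K' ⊕ opad = 5a 5c 5c 5c 5c 5c.
m1: inner = H(30 36 36 36 36 36 5a 92 f8 eb) = ee 1f; tag = H(5a 5c 5c 5c 5c 5c ee 1f) = 0033
m2: inner = H(30 36 36 36 36 36 2d b2 58 f0) = 21 44; tag = H(5a 5c 5c 5c 5c 5c 21 44) = 3358 ← matches
m3: inner = H(30 36 36 36 36 36 78 84 89 38) = 9d 5e; tag = H(5a 5c 5c 5c 5c 5c 9d 5e) = af72
m4: inner = H(30 36 36 36 36 36 ba 1a 7d 04) = d3 c0; tag = H(5a 5c 5c 5c 5c 5c d3 c0) = e5d4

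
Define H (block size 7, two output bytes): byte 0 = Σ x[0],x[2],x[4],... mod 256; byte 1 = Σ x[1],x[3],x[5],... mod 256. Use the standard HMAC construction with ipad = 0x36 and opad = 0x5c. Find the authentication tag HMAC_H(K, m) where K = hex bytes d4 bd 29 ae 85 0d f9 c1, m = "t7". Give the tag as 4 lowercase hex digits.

Key hex bytes d4 bd 29 ae 85 0d f9 c1 is 8 bytes > B = 7, so hash it first: H(key) = 7b 39, then zero-pad to 7 bytes: K' = 7b 39 00 00 00 00 00.
K' ⊕ ipad = 4d 0f 36 36 36 36 36.  K' ⊕ opad = 27 65 5c 5c 5c 5c 5c.
Inner input = (K'⊕ipad) ∥ m = 4d 0f 36 36 36 36 36 ∥ 74 37.
Inner hash: even-index sum = 294 mod 256 = 38; odd-index sum = 239 mod 256 = 239 → 26 ef.
Outer input = (K'⊕opad) ∥ inner = 27 65 5c 5c 5c 5c 5c ∥ 26 ef.
Outer hash (tag): even-index sum = 554 mod 256 = 42; odd-index sum = 323 mod 256 = 67 → 2a 43.

2a43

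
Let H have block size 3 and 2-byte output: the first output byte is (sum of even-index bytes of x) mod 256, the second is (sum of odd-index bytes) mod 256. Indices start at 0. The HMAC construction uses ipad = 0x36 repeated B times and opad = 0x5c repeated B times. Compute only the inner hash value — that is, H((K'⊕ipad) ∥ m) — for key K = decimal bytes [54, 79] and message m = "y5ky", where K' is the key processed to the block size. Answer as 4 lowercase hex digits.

Key decimal bytes [54, 79] = 36 4f is 2 bytes ≤ B = 3; zero-pad to 3 bytes: K' = 36 4f 00.
K' ⊕ ipad = 00 79 36.
Inner input = 00 79 36 ∥ 79 35 6b 79.
Inner hash: even-index sum = 228 mod 256 = 228; odd-index sum = 349 mod 256 = 93 → e4 5d.

e45d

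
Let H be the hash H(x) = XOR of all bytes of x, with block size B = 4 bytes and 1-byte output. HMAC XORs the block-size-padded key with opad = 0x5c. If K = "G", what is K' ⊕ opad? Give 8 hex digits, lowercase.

1b5c5c5c

Key "G" = 47 is 1 byte ≤ B = 4; zero-pad to 4 bytes: K' = 47 00 00 00.
XOR each byte with 0x5c: 47⊕5c=1b, 00⊕5c=5c, 00⊕5c=5c, 00⊕5c=5c.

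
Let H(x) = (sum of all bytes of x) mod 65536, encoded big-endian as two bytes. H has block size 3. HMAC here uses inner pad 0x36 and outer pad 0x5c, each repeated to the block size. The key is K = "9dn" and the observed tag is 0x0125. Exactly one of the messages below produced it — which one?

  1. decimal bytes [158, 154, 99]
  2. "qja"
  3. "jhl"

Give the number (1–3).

1

Key "9dn" = 39 64 6e is exactly B = 3 bytes: K' = 39 64 6e.
K' ⊕ ipad = 0f 52 58; K' ⊕ opad = 65 38 32.
m1: inner = H(0f 52 58 9e 9a 63) = 02 54; tag = H(65 38 32 02 54) = 0125 ← matches
m2: inner = H(0f 52 58 71 6a 61) = 01 f5; tag = H(65 38 32 01 f5) = 01c5
m3: inner = H(0f 52 58 6a 68 6c) = 01 f7; tag = H(65 38 32 01 f7) = 01c7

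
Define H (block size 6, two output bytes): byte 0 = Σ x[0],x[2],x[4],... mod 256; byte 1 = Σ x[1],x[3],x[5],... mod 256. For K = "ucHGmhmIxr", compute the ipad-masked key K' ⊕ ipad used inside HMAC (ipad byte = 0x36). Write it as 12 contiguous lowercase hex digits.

39fb36363636

Key "ucHGmhmIxr" = 75 63 48 47 6d 68 6d 49 78 72 is 10 bytes > B = 6, so hash it first: H(key) = 0f cd, then zero-pad to 6 bytes: K' = 0f cd 00 00 00 00.
XOR each byte with 0x36: 0f⊕36=39, cd⊕36=fb, 00⊕36=36, 00⊕36=36, 00⊕36=36, 00⊕36=36.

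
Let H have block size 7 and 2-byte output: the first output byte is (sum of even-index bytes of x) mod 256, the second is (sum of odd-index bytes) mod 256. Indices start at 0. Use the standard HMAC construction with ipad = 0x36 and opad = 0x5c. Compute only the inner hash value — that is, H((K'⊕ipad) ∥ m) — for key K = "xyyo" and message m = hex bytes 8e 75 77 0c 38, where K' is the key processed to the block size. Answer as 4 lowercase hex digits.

Key "xyyo" = 78 79 79 6f is 4 bytes ≤ B = 7; zero-pad to 7 bytes: K' = 78 79 79 6f 00 00 00.
K' ⊕ ipad = 4e 4f 4f 59 36 36 36.
Inner input = 4e 4f 4f 59 36 36 36 ∥ 8e 75 77 0c 38.
Inner hash: even-index sum = 394 mod 256 = 138; odd-index sum = 539 mod 256 = 27 → 8a 1b.

8a1b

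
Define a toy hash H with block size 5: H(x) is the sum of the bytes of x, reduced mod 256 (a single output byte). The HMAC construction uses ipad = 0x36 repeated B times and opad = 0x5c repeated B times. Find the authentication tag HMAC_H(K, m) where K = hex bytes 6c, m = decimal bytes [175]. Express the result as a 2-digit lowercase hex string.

Key hex bytes 6c is 1 byte ≤ B = 5; zero-pad to 5 bytes: K' = 6c 00 00 00 00.
K' ⊕ ipad = 5a 36 36 36 36.  K' ⊕ opad = 30 5c 5c 5c 5c.
Inner input = (K'⊕ipad) ∥ m = 5a 36 36 36 36 ∥ af.
Inner hash: sum = 90+54+54+54+54+175 = 481; mod 256 = 225 → e1.
Outer input = (K'⊕opad) ∥ inner = 30 5c 5c 5c 5c ∥ e1.
Outer hash (tag): sum = 48+92+92+92+92+225 = 641; mod 256 = 129 → 81.

81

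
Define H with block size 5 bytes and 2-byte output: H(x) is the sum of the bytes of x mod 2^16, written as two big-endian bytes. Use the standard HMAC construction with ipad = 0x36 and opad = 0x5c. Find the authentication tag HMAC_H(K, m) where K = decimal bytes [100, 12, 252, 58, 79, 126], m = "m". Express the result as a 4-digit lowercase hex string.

022a

Key decimal bytes [100, 12, 252, 58, 79, 126] = 64 0c fc 3a 4f 7e is 6 bytes > B = 5, so hash it first: H(key) = 02 73, then zero-pad to 5 bytes: K' = 02 73 00 00 00.
K' ⊕ ipad = 34 45 36 36 36.  K' ⊕ opad = 5e 2f 5c 5c 5c.
Inner input = (K'⊕ipad) ∥ m = 34 45 36 36 36 ∥ 6d.
Inner hash: sum = 52+69+54+54+54+109 = 392 → 01 88.
Outer input = (K'⊕opad) ∥ inner = 5e 2f 5c 5c 5c ∥ 01 88.
Outer hash (tag): sum = 94+47+92+92+92+1+136 = 554 → 02 2a.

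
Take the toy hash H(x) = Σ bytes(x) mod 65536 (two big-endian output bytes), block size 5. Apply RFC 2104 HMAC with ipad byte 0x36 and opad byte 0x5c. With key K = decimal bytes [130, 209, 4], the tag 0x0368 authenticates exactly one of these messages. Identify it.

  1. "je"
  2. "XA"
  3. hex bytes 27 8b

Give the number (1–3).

3

Key decimal bytes [130, 209, 4] = 82 d1 04 is 3 bytes ≤ B = 5; zero-pad to 5 bytes: K' = 82 d1 04 00 00.
K' ⊕ ipad = b4 e7 32 36 36; K' ⊕ opad = de 8d 58 5c 5c.
m1: inner = H(b4 e7 32 36 36 6a 65) = 03 08; tag = H(de 8d 58 5c 5c 03 08) = 0286
m2: inner = H(b4 e7 32 36 36 58 41) = 02 d2; tag = H(de 8d 58 5c 5c 02 d2) = 034f
m3: inner = H(b4 e7 32 36 36 27 8b) = 02 eb; tag = H(de 8d 58 5c 5c 02 eb) = 0368 ← matches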